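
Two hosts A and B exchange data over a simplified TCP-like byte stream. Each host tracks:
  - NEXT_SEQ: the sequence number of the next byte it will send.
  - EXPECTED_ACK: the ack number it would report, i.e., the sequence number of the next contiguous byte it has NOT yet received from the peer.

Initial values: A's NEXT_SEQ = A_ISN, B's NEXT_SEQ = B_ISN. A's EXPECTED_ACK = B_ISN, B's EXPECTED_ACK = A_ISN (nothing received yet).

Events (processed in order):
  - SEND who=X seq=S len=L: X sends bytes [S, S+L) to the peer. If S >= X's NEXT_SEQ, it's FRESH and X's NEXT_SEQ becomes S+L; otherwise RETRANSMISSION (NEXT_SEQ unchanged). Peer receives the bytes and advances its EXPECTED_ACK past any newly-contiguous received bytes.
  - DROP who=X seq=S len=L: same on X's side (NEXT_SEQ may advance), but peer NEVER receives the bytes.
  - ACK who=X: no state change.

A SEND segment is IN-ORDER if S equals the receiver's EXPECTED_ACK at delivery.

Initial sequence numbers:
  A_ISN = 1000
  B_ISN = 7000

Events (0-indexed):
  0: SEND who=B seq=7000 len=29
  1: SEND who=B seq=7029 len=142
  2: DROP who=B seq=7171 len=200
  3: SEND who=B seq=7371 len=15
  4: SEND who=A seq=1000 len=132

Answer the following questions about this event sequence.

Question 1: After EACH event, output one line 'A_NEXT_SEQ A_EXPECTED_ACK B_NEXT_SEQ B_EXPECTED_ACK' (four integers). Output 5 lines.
1000 7029 7029 1000
1000 7171 7171 1000
1000 7171 7371 1000
1000 7171 7386 1000
1132 7171 7386 1132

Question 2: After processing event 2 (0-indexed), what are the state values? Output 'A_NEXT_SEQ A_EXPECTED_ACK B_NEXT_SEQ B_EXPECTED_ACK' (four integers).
After event 0: A_seq=1000 A_ack=7029 B_seq=7029 B_ack=1000
After event 1: A_seq=1000 A_ack=7171 B_seq=7171 B_ack=1000
After event 2: A_seq=1000 A_ack=7171 B_seq=7371 B_ack=1000

1000 7171 7371 1000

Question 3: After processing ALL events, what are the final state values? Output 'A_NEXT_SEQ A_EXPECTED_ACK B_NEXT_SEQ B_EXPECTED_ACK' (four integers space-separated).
Answer: 1132 7171 7386 1132

Derivation:
After event 0: A_seq=1000 A_ack=7029 B_seq=7029 B_ack=1000
After event 1: A_seq=1000 A_ack=7171 B_seq=7171 B_ack=1000
After event 2: A_seq=1000 A_ack=7171 B_seq=7371 B_ack=1000
After event 3: A_seq=1000 A_ack=7171 B_seq=7386 B_ack=1000
After event 4: A_seq=1132 A_ack=7171 B_seq=7386 B_ack=1132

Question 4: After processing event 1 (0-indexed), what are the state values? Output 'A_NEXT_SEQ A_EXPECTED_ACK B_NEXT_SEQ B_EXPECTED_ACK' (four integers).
After event 0: A_seq=1000 A_ack=7029 B_seq=7029 B_ack=1000
After event 1: A_seq=1000 A_ack=7171 B_seq=7171 B_ack=1000

1000 7171 7171 1000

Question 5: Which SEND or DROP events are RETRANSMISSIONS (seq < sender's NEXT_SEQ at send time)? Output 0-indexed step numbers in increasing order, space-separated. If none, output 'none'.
Answer: none

Derivation:
Step 0: SEND seq=7000 -> fresh
Step 1: SEND seq=7029 -> fresh
Step 2: DROP seq=7171 -> fresh
Step 3: SEND seq=7371 -> fresh
Step 4: SEND seq=1000 -> fresh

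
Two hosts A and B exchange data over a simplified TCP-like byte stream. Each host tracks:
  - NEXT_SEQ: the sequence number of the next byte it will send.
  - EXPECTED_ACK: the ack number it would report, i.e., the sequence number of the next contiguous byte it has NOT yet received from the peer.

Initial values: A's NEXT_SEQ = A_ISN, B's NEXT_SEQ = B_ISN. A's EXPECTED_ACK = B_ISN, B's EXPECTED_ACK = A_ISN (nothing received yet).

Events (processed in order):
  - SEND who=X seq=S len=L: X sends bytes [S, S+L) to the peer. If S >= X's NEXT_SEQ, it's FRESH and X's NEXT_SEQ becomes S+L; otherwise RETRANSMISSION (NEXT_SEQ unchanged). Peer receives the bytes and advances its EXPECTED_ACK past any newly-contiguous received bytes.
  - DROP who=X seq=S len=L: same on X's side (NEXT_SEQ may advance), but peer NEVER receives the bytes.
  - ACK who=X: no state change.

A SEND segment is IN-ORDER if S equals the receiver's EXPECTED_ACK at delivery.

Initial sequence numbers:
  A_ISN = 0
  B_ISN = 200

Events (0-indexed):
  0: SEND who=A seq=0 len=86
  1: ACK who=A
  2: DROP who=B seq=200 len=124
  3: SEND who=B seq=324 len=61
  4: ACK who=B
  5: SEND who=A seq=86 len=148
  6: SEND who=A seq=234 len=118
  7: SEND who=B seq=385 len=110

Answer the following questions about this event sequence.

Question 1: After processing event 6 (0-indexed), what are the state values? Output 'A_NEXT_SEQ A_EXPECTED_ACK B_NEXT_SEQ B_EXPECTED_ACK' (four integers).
After event 0: A_seq=86 A_ack=200 B_seq=200 B_ack=86
After event 1: A_seq=86 A_ack=200 B_seq=200 B_ack=86
After event 2: A_seq=86 A_ack=200 B_seq=324 B_ack=86
After event 3: A_seq=86 A_ack=200 B_seq=385 B_ack=86
After event 4: A_seq=86 A_ack=200 B_seq=385 B_ack=86
After event 5: A_seq=234 A_ack=200 B_seq=385 B_ack=234
After event 6: A_seq=352 A_ack=200 B_seq=385 B_ack=352

352 200 385 352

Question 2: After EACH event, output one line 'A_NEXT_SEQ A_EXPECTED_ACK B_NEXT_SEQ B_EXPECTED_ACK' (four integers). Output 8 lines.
86 200 200 86
86 200 200 86
86 200 324 86
86 200 385 86
86 200 385 86
234 200 385 234
352 200 385 352
352 200 495 352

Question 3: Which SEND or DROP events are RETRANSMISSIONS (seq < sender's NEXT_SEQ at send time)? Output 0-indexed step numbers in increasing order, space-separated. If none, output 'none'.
Step 0: SEND seq=0 -> fresh
Step 2: DROP seq=200 -> fresh
Step 3: SEND seq=324 -> fresh
Step 5: SEND seq=86 -> fresh
Step 6: SEND seq=234 -> fresh
Step 7: SEND seq=385 -> fresh

Answer: none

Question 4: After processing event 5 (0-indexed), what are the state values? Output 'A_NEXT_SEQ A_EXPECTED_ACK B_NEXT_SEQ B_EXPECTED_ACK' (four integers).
After event 0: A_seq=86 A_ack=200 B_seq=200 B_ack=86
After event 1: A_seq=86 A_ack=200 B_seq=200 B_ack=86
After event 2: A_seq=86 A_ack=200 B_seq=324 B_ack=86
After event 3: A_seq=86 A_ack=200 B_seq=385 B_ack=86
After event 4: A_seq=86 A_ack=200 B_seq=385 B_ack=86
After event 5: A_seq=234 A_ack=200 B_seq=385 B_ack=234

234 200 385 234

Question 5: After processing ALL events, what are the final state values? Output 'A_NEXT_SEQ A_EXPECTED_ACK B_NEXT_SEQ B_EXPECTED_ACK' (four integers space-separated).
After event 0: A_seq=86 A_ack=200 B_seq=200 B_ack=86
After event 1: A_seq=86 A_ack=200 B_seq=200 B_ack=86
After event 2: A_seq=86 A_ack=200 B_seq=324 B_ack=86
After event 3: A_seq=86 A_ack=200 B_seq=385 B_ack=86
After event 4: A_seq=86 A_ack=200 B_seq=385 B_ack=86
After event 5: A_seq=234 A_ack=200 B_seq=385 B_ack=234
After event 6: A_seq=352 A_ack=200 B_seq=385 B_ack=352
After event 7: A_seq=352 A_ack=200 B_seq=495 B_ack=352

Answer: 352 200 495 352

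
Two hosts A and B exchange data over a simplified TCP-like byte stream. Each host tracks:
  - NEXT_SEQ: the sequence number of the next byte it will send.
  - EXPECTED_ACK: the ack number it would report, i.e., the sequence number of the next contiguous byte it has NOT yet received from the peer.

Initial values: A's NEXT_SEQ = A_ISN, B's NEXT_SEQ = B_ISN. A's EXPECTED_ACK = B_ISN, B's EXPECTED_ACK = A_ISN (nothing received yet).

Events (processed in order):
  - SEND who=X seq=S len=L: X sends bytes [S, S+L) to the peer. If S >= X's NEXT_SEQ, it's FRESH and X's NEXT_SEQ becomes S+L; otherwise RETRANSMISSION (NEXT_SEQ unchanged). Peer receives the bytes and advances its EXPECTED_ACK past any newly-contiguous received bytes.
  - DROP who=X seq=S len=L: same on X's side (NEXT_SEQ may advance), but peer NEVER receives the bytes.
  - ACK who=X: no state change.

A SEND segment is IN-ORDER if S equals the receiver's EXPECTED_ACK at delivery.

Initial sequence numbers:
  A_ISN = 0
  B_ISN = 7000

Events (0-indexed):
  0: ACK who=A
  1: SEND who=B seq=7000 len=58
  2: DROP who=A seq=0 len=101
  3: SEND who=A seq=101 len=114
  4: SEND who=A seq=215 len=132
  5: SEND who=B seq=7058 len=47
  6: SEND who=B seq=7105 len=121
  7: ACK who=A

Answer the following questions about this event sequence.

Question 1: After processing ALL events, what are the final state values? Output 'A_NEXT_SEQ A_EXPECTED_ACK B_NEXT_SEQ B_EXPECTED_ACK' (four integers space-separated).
After event 0: A_seq=0 A_ack=7000 B_seq=7000 B_ack=0
After event 1: A_seq=0 A_ack=7058 B_seq=7058 B_ack=0
After event 2: A_seq=101 A_ack=7058 B_seq=7058 B_ack=0
After event 3: A_seq=215 A_ack=7058 B_seq=7058 B_ack=0
After event 4: A_seq=347 A_ack=7058 B_seq=7058 B_ack=0
After event 5: A_seq=347 A_ack=7105 B_seq=7105 B_ack=0
After event 6: A_seq=347 A_ack=7226 B_seq=7226 B_ack=0
After event 7: A_seq=347 A_ack=7226 B_seq=7226 B_ack=0

Answer: 347 7226 7226 0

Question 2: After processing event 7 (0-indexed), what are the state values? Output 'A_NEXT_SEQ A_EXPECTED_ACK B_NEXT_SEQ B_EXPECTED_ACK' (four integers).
After event 0: A_seq=0 A_ack=7000 B_seq=7000 B_ack=0
After event 1: A_seq=0 A_ack=7058 B_seq=7058 B_ack=0
After event 2: A_seq=101 A_ack=7058 B_seq=7058 B_ack=0
After event 3: A_seq=215 A_ack=7058 B_seq=7058 B_ack=0
After event 4: A_seq=347 A_ack=7058 B_seq=7058 B_ack=0
After event 5: A_seq=347 A_ack=7105 B_seq=7105 B_ack=0
After event 6: A_seq=347 A_ack=7226 B_seq=7226 B_ack=0
After event 7: A_seq=347 A_ack=7226 B_seq=7226 B_ack=0

347 7226 7226 0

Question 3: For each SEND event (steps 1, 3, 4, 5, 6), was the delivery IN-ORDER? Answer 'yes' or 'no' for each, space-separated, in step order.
Answer: yes no no yes yes

Derivation:
Step 1: SEND seq=7000 -> in-order
Step 3: SEND seq=101 -> out-of-order
Step 4: SEND seq=215 -> out-of-order
Step 5: SEND seq=7058 -> in-order
Step 6: SEND seq=7105 -> in-order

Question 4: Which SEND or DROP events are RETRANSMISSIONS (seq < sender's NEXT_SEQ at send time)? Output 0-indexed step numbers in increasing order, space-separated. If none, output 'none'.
Step 1: SEND seq=7000 -> fresh
Step 2: DROP seq=0 -> fresh
Step 3: SEND seq=101 -> fresh
Step 4: SEND seq=215 -> fresh
Step 5: SEND seq=7058 -> fresh
Step 6: SEND seq=7105 -> fresh

Answer: none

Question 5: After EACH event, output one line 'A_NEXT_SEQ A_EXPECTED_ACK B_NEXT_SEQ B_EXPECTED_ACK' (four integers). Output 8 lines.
0 7000 7000 0
0 7058 7058 0
101 7058 7058 0
215 7058 7058 0
347 7058 7058 0
347 7105 7105 0
347 7226 7226 0
347 7226 7226 0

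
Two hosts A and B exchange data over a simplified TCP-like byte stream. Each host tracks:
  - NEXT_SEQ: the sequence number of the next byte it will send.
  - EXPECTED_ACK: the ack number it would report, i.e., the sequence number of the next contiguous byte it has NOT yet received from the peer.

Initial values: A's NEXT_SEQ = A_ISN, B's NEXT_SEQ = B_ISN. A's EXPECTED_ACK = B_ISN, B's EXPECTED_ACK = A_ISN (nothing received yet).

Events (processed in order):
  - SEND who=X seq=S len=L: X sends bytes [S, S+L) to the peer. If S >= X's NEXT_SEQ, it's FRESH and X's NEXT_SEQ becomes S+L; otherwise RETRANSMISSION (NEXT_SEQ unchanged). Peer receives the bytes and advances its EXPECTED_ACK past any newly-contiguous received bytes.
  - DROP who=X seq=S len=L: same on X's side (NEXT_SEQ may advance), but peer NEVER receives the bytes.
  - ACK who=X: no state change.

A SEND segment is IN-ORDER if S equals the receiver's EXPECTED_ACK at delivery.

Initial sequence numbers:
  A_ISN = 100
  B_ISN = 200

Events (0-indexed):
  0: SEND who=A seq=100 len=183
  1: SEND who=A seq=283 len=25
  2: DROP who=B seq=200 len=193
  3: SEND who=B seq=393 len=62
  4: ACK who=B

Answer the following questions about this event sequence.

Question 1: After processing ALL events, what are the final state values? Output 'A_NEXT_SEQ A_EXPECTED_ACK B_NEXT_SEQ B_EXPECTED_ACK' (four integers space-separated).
After event 0: A_seq=283 A_ack=200 B_seq=200 B_ack=283
After event 1: A_seq=308 A_ack=200 B_seq=200 B_ack=308
After event 2: A_seq=308 A_ack=200 B_seq=393 B_ack=308
After event 3: A_seq=308 A_ack=200 B_seq=455 B_ack=308
After event 4: A_seq=308 A_ack=200 B_seq=455 B_ack=308

Answer: 308 200 455 308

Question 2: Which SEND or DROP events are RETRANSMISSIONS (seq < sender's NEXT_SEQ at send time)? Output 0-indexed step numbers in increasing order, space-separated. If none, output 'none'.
Step 0: SEND seq=100 -> fresh
Step 1: SEND seq=283 -> fresh
Step 2: DROP seq=200 -> fresh
Step 3: SEND seq=393 -> fresh

Answer: none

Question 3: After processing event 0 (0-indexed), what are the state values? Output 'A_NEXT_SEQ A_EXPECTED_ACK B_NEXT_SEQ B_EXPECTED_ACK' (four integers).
After event 0: A_seq=283 A_ack=200 B_seq=200 B_ack=283

283 200 200 283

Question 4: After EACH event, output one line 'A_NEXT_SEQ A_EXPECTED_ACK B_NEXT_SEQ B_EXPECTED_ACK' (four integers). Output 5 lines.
283 200 200 283
308 200 200 308
308 200 393 308
308 200 455 308
308 200 455 308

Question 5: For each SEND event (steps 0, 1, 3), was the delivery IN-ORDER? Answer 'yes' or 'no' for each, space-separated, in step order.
Step 0: SEND seq=100 -> in-order
Step 1: SEND seq=283 -> in-order
Step 3: SEND seq=393 -> out-of-order

Answer: yes yes no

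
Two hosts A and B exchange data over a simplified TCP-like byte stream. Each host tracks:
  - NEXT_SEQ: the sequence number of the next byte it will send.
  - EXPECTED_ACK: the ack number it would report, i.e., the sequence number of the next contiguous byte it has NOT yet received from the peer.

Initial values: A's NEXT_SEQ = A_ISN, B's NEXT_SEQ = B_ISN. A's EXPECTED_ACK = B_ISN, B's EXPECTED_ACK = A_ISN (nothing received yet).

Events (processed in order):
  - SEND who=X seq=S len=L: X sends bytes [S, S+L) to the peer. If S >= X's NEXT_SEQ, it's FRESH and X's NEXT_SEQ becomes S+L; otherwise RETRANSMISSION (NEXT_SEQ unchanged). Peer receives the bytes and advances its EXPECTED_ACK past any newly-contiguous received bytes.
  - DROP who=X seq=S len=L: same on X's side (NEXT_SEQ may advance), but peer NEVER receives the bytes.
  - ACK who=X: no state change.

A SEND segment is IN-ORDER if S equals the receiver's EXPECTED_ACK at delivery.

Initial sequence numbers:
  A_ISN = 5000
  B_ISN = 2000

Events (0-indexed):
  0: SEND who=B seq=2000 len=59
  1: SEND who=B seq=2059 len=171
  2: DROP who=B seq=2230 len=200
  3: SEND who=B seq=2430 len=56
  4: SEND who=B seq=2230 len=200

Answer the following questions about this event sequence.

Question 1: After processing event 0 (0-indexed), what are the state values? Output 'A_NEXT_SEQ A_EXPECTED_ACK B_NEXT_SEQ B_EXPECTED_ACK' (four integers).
After event 0: A_seq=5000 A_ack=2059 B_seq=2059 B_ack=5000

5000 2059 2059 5000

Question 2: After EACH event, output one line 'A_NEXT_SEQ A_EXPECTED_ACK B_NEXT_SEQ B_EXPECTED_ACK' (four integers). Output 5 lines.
5000 2059 2059 5000
5000 2230 2230 5000
5000 2230 2430 5000
5000 2230 2486 5000
5000 2486 2486 5000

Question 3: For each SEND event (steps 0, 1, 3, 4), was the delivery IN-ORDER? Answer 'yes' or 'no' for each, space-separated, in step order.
Step 0: SEND seq=2000 -> in-order
Step 1: SEND seq=2059 -> in-order
Step 3: SEND seq=2430 -> out-of-order
Step 4: SEND seq=2230 -> in-order

Answer: yes yes no yes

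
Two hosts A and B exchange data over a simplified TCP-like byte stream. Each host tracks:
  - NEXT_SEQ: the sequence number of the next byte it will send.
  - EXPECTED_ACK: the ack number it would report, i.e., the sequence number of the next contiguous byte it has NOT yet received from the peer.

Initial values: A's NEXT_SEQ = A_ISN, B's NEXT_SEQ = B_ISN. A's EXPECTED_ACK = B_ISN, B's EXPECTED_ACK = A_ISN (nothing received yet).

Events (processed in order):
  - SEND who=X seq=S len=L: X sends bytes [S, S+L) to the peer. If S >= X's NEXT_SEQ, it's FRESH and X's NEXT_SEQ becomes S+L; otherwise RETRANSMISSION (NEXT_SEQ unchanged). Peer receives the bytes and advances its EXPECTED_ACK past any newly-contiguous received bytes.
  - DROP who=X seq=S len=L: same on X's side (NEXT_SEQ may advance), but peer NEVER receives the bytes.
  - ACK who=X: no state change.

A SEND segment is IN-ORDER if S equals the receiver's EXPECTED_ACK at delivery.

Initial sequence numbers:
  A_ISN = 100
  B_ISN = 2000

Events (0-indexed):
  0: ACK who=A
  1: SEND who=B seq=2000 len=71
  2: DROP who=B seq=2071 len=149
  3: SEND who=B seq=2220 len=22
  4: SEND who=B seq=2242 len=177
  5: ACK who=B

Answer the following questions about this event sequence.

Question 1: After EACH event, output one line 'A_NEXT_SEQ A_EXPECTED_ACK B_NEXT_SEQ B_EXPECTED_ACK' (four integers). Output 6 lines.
100 2000 2000 100
100 2071 2071 100
100 2071 2220 100
100 2071 2242 100
100 2071 2419 100
100 2071 2419 100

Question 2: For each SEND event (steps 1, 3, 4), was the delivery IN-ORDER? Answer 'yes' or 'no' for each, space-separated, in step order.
Answer: yes no no

Derivation:
Step 1: SEND seq=2000 -> in-order
Step 3: SEND seq=2220 -> out-of-order
Step 4: SEND seq=2242 -> out-of-order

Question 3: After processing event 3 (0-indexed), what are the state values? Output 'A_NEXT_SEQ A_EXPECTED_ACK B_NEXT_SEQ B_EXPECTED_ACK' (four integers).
After event 0: A_seq=100 A_ack=2000 B_seq=2000 B_ack=100
After event 1: A_seq=100 A_ack=2071 B_seq=2071 B_ack=100
After event 2: A_seq=100 A_ack=2071 B_seq=2220 B_ack=100
After event 3: A_seq=100 A_ack=2071 B_seq=2242 B_ack=100

100 2071 2242 100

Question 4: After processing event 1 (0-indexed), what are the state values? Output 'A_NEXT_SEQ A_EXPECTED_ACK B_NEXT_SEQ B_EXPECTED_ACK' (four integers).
After event 0: A_seq=100 A_ack=2000 B_seq=2000 B_ack=100
After event 1: A_seq=100 A_ack=2071 B_seq=2071 B_ack=100

100 2071 2071 100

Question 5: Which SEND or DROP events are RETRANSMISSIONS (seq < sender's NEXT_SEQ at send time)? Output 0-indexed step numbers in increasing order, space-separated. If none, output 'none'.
Step 1: SEND seq=2000 -> fresh
Step 2: DROP seq=2071 -> fresh
Step 3: SEND seq=2220 -> fresh
Step 4: SEND seq=2242 -> fresh

Answer: none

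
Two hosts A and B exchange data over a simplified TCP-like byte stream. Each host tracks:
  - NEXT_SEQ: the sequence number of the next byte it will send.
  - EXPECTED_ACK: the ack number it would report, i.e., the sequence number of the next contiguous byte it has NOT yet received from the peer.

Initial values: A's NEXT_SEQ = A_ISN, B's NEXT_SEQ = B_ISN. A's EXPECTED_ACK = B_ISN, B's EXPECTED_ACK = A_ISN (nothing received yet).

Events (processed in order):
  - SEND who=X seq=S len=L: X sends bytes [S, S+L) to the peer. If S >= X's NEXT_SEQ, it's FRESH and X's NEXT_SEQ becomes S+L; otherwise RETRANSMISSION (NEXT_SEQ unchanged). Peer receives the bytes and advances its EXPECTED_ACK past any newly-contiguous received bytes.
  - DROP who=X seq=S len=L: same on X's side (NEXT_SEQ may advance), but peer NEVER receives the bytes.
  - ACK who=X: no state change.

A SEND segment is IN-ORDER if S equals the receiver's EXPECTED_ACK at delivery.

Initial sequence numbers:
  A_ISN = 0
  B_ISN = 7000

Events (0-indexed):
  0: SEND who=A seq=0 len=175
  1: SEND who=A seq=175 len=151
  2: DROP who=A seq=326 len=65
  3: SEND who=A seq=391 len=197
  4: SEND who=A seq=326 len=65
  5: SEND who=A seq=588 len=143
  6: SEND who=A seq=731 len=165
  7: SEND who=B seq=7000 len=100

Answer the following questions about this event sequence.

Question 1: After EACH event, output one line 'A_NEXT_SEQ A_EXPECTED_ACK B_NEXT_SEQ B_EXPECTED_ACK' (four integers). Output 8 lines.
175 7000 7000 175
326 7000 7000 326
391 7000 7000 326
588 7000 7000 326
588 7000 7000 588
731 7000 7000 731
896 7000 7000 896
896 7100 7100 896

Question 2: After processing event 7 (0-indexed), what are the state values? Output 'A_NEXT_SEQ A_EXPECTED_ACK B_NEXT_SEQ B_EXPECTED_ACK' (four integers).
After event 0: A_seq=175 A_ack=7000 B_seq=7000 B_ack=175
After event 1: A_seq=326 A_ack=7000 B_seq=7000 B_ack=326
After event 2: A_seq=391 A_ack=7000 B_seq=7000 B_ack=326
After event 3: A_seq=588 A_ack=7000 B_seq=7000 B_ack=326
After event 4: A_seq=588 A_ack=7000 B_seq=7000 B_ack=588
After event 5: A_seq=731 A_ack=7000 B_seq=7000 B_ack=731
After event 6: A_seq=896 A_ack=7000 B_seq=7000 B_ack=896
After event 7: A_seq=896 A_ack=7100 B_seq=7100 B_ack=896

896 7100 7100 896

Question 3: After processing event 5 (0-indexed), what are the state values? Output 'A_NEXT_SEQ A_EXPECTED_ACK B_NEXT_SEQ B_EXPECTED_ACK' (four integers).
After event 0: A_seq=175 A_ack=7000 B_seq=7000 B_ack=175
After event 1: A_seq=326 A_ack=7000 B_seq=7000 B_ack=326
After event 2: A_seq=391 A_ack=7000 B_seq=7000 B_ack=326
After event 3: A_seq=588 A_ack=7000 B_seq=7000 B_ack=326
After event 4: A_seq=588 A_ack=7000 B_seq=7000 B_ack=588
After event 5: A_seq=731 A_ack=7000 B_seq=7000 B_ack=731

731 7000 7000 731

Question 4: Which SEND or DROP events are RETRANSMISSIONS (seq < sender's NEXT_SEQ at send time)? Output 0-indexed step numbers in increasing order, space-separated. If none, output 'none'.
Answer: 4

Derivation:
Step 0: SEND seq=0 -> fresh
Step 1: SEND seq=175 -> fresh
Step 2: DROP seq=326 -> fresh
Step 3: SEND seq=391 -> fresh
Step 4: SEND seq=326 -> retransmit
Step 5: SEND seq=588 -> fresh
Step 6: SEND seq=731 -> fresh
Step 7: SEND seq=7000 -> fresh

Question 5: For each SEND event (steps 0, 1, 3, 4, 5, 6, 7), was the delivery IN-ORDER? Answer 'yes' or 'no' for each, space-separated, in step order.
Step 0: SEND seq=0 -> in-order
Step 1: SEND seq=175 -> in-order
Step 3: SEND seq=391 -> out-of-order
Step 4: SEND seq=326 -> in-order
Step 5: SEND seq=588 -> in-order
Step 6: SEND seq=731 -> in-order
Step 7: SEND seq=7000 -> in-order

Answer: yes yes no yes yes yes yes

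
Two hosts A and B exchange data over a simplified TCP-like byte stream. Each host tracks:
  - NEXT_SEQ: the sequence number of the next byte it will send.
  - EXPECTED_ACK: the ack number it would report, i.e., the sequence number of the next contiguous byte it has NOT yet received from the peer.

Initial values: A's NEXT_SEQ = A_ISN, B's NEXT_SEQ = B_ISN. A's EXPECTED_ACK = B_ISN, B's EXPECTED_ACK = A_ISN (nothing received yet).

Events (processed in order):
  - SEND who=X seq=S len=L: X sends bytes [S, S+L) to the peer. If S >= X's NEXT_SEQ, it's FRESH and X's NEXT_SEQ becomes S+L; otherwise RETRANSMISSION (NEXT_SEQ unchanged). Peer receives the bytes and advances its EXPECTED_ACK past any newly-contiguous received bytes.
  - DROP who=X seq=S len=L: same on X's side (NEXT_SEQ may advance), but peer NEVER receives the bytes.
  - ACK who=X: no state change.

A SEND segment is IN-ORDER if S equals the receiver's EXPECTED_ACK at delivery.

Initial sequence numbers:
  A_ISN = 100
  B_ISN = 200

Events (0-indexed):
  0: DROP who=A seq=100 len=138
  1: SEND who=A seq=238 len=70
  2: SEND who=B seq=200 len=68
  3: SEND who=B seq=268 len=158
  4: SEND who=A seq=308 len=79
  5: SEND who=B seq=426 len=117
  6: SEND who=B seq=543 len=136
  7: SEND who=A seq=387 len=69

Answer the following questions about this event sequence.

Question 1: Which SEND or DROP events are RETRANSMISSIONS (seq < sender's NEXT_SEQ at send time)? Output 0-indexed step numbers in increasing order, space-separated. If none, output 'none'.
Step 0: DROP seq=100 -> fresh
Step 1: SEND seq=238 -> fresh
Step 2: SEND seq=200 -> fresh
Step 3: SEND seq=268 -> fresh
Step 4: SEND seq=308 -> fresh
Step 5: SEND seq=426 -> fresh
Step 6: SEND seq=543 -> fresh
Step 7: SEND seq=387 -> fresh

Answer: none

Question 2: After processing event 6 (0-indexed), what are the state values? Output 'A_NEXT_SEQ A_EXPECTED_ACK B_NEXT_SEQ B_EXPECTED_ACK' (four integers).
After event 0: A_seq=238 A_ack=200 B_seq=200 B_ack=100
After event 1: A_seq=308 A_ack=200 B_seq=200 B_ack=100
After event 2: A_seq=308 A_ack=268 B_seq=268 B_ack=100
After event 3: A_seq=308 A_ack=426 B_seq=426 B_ack=100
After event 4: A_seq=387 A_ack=426 B_seq=426 B_ack=100
After event 5: A_seq=387 A_ack=543 B_seq=543 B_ack=100
After event 6: A_seq=387 A_ack=679 B_seq=679 B_ack=100

387 679 679 100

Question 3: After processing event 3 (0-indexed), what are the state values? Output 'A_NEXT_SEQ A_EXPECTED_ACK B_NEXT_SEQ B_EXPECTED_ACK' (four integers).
After event 0: A_seq=238 A_ack=200 B_seq=200 B_ack=100
After event 1: A_seq=308 A_ack=200 B_seq=200 B_ack=100
After event 2: A_seq=308 A_ack=268 B_seq=268 B_ack=100
After event 3: A_seq=308 A_ack=426 B_seq=426 B_ack=100

308 426 426 100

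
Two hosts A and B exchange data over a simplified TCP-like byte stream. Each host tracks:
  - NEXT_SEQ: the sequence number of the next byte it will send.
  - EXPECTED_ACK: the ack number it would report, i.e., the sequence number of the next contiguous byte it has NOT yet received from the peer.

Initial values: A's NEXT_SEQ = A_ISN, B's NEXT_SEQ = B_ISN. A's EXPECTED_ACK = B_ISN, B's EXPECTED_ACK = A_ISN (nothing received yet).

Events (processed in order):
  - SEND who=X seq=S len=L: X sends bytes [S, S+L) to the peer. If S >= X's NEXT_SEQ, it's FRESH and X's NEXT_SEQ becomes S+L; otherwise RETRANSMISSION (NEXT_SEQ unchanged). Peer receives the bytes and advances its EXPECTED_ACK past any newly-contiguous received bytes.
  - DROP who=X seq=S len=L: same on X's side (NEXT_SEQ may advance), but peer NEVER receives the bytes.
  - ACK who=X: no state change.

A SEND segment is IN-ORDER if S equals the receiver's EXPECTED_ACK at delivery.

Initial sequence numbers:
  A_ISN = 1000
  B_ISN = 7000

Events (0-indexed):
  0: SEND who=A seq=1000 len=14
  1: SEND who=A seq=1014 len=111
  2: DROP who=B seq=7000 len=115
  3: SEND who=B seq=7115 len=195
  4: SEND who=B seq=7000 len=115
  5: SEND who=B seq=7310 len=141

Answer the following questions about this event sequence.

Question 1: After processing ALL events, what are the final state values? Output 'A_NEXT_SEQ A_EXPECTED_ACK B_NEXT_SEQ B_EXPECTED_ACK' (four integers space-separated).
Answer: 1125 7451 7451 1125

Derivation:
After event 0: A_seq=1014 A_ack=7000 B_seq=7000 B_ack=1014
After event 1: A_seq=1125 A_ack=7000 B_seq=7000 B_ack=1125
After event 2: A_seq=1125 A_ack=7000 B_seq=7115 B_ack=1125
After event 3: A_seq=1125 A_ack=7000 B_seq=7310 B_ack=1125
After event 4: A_seq=1125 A_ack=7310 B_seq=7310 B_ack=1125
After event 5: A_seq=1125 A_ack=7451 B_seq=7451 B_ack=1125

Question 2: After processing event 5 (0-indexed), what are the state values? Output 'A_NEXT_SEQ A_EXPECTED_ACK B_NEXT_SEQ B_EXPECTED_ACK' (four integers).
After event 0: A_seq=1014 A_ack=7000 B_seq=7000 B_ack=1014
After event 1: A_seq=1125 A_ack=7000 B_seq=7000 B_ack=1125
After event 2: A_seq=1125 A_ack=7000 B_seq=7115 B_ack=1125
After event 3: A_seq=1125 A_ack=7000 B_seq=7310 B_ack=1125
After event 4: A_seq=1125 A_ack=7310 B_seq=7310 B_ack=1125
After event 5: A_seq=1125 A_ack=7451 B_seq=7451 B_ack=1125

1125 7451 7451 1125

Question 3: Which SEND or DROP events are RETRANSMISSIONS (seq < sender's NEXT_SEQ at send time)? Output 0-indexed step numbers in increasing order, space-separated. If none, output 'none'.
Answer: 4

Derivation:
Step 0: SEND seq=1000 -> fresh
Step 1: SEND seq=1014 -> fresh
Step 2: DROP seq=7000 -> fresh
Step 3: SEND seq=7115 -> fresh
Step 4: SEND seq=7000 -> retransmit
Step 5: SEND seq=7310 -> fresh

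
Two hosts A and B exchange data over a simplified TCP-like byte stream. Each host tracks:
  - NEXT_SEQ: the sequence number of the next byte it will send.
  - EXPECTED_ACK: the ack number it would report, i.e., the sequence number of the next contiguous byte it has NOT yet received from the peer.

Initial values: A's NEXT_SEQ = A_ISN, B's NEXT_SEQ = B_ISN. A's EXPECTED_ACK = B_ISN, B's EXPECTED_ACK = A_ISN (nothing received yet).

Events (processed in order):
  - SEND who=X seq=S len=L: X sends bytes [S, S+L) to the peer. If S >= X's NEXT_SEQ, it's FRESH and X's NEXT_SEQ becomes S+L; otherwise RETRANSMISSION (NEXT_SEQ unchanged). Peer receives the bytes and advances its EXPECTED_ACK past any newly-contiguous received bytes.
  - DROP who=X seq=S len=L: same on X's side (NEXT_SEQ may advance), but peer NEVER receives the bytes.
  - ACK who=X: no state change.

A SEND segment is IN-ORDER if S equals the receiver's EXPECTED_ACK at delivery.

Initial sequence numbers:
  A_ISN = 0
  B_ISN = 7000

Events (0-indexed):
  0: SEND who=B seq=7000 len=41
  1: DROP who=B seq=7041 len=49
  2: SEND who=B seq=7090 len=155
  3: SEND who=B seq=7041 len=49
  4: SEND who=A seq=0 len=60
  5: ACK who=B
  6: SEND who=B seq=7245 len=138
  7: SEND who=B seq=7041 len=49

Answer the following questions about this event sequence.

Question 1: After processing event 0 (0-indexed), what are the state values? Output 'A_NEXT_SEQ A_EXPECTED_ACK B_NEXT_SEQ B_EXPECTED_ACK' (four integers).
After event 0: A_seq=0 A_ack=7041 B_seq=7041 B_ack=0

0 7041 7041 0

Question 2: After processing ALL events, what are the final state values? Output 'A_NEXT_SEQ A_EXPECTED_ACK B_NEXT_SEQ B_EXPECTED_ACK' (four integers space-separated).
After event 0: A_seq=0 A_ack=7041 B_seq=7041 B_ack=0
After event 1: A_seq=0 A_ack=7041 B_seq=7090 B_ack=0
After event 2: A_seq=0 A_ack=7041 B_seq=7245 B_ack=0
After event 3: A_seq=0 A_ack=7245 B_seq=7245 B_ack=0
After event 4: A_seq=60 A_ack=7245 B_seq=7245 B_ack=60
After event 5: A_seq=60 A_ack=7245 B_seq=7245 B_ack=60
After event 6: A_seq=60 A_ack=7383 B_seq=7383 B_ack=60
After event 7: A_seq=60 A_ack=7383 B_seq=7383 B_ack=60

Answer: 60 7383 7383 60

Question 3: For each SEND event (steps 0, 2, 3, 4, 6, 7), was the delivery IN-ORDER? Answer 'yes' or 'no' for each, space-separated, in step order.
Answer: yes no yes yes yes no

Derivation:
Step 0: SEND seq=7000 -> in-order
Step 2: SEND seq=7090 -> out-of-order
Step 3: SEND seq=7041 -> in-order
Step 4: SEND seq=0 -> in-order
Step 6: SEND seq=7245 -> in-order
Step 7: SEND seq=7041 -> out-of-order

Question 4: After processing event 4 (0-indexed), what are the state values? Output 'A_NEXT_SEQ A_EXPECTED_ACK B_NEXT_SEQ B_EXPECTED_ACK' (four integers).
After event 0: A_seq=0 A_ack=7041 B_seq=7041 B_ack=0
After event 1: A_seq=0 A_ack=7041 B_seq=7090 B_ack=0
After event 2: A_seq=0 A_ack=7041 B_seq=7245 B_ack=0
After event 3: A_seq=0 A_ack=7245 B_seq=7245 B_ack=0
After event 4: A_seq=60 A_ack=7245 B_seq=7245 B_ack=60

60 7245 7245 60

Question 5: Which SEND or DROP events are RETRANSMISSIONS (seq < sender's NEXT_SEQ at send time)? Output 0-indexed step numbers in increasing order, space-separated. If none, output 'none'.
Answer: 3 7

Derivation:
Step 0: SEND seq=7000 -> fresh
Step 1: DROP seq=7041 -> fresh
Step 2: SEND seq=7090 -> fresh
Step 3: SEND seq=7041 -> retransmit
Step 4: SEND seq=0 -> fresh
Step 6: SEND seq=7245 -> fresh
Step 7: SEND seq=7041 -> retransmit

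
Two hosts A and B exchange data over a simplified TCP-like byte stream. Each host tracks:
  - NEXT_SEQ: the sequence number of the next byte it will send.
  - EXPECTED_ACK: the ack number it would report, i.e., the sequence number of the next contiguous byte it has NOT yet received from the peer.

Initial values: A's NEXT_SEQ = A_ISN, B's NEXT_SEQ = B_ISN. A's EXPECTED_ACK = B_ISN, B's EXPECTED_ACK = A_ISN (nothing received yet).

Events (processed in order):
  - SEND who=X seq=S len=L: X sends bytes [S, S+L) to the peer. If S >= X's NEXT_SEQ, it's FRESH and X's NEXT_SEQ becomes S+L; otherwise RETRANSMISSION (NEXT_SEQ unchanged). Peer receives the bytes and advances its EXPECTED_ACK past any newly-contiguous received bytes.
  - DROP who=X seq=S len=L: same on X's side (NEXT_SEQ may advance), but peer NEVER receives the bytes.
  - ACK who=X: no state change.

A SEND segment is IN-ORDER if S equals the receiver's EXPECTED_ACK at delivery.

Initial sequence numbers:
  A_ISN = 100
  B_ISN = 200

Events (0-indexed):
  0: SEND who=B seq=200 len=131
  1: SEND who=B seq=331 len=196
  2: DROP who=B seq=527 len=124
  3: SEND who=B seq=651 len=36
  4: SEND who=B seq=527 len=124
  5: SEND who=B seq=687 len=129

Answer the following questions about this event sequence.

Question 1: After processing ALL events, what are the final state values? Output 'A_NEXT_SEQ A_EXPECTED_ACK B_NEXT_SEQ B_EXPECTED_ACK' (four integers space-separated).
Answer: 100 816 816 100

Derivation:
After event 0: A_seq=100 A_ack=331 B_seq=331 B_ack=100
After event 1: A_seq=100 A_ack=527 B_seq=527 B_ack=100
After event 2: A_seq=100 A_ack=527 B_seq=651 B_ack=100
After event 3: A_seq=100 A_ack=527 B_seq=687 B_ack=100
After event 4: A_seq=100 A_ack=687 B_seq=687 B_ack=100
After event 5: A_seq=100 A_ack=816 B_seq=816 B_ack=100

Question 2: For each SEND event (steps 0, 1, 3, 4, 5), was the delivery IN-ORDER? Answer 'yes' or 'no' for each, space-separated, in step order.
Answer: yes yes no yes yes

Derivation:
Step 0: SEND seq=200 -> in-order
Step 1: SEND seq=331 -> in-order
Step 3: SEND seq=651 -> out-of-order
Step 4: SEND seq=527 -> in-order
Step 5: SEND seq=687 -> in-order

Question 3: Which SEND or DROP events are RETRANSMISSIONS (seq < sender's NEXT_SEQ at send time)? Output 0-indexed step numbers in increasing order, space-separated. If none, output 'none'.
Step 0: SEND seq=200 -> fresh
Step 1: SEND seq=331 -> fresh
Step 2: DROP seq=527 -> fresh
Step 3: SEND seq=651 -> fresh
Step 4: SEND seq=527 -> retransmit
Step 5: SEND seq=687 -> fresh

Answer: 4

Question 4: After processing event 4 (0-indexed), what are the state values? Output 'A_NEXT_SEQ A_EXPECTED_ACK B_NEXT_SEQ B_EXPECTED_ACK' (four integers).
After event 0: A_seq=100 A_ack=331 B_seq=331 B_ack=100
After event 1: A_seq=100 A_ack=527 B_seq=527 B_ack=100
After event 2: A_seq=100 A_ack=527 B_seq=651 B_ack=100
After event 3: A_seq=100 A_ack=527 B_seq=687 B_ack=100
After event 4: A_seq=100 A_ack=687 B_seq=687 B_ack=100

100 687 687 100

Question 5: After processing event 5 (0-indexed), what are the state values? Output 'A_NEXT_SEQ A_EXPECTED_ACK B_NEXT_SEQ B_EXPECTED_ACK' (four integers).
After event 0: A_seq=100 A_ack=331 B_seq=331 B_ack=100
After event 1: A_seq=100 A_ack=527 B_seq=527 B_ack=100
After event 2: A_seq=100 A_ack=527 B_seq=651 B_ack=100
After event 3: A_seq=100 A_ack=527 B_seq=687 B_ack=100
After event 4: A_seq=100 A_ack=687 B_seq=687 B_ack=100
After event 5: A_seq=100 A_ack=816 B_seq=816 B_ack=100

100 816 816 100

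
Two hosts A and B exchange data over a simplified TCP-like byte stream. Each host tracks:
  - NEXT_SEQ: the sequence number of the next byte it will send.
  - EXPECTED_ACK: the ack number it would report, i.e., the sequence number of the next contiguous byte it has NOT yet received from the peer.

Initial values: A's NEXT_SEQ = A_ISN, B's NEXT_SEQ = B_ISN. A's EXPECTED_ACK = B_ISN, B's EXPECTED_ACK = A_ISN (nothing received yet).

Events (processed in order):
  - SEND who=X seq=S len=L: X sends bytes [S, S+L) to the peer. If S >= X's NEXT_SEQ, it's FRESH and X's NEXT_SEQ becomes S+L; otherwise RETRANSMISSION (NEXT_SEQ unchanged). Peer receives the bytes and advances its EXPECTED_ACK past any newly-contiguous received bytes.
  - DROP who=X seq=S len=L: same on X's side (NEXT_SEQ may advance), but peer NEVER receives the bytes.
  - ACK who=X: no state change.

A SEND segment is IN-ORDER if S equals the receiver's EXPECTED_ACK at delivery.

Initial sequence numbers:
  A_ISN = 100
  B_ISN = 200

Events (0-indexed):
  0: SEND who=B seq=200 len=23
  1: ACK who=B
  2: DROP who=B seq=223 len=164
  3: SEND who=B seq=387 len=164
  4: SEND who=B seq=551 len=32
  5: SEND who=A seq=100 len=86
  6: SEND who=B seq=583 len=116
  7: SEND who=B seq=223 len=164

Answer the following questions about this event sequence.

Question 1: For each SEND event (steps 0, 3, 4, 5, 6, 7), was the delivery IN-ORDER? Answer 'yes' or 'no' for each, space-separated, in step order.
Answer: yes no no yes no yes

Derivation:
Step 0: SEND seq=200 -> in-order
Step 3: SEND seq=387 -> out-of-order
Step 4: SEND seq=551 -> out-of-order
Step 5: SEND seq=100 -> in-order
Step 6: SEND seq=583 -> out-of-order
Step 7: SEND seq=223 -> in-order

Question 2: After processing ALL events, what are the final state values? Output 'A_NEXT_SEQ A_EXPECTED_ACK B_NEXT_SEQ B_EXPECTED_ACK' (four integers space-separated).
Answer: 186 699 699 186

Derivation:
After event 0: A_seq=100 A_ack=223 B_seq=223 B_ack=100
After event 1: A_seq=100 A_ack=223 B_seq=223 B_ack=100
After event 2: A_seq=100 A_ack=223 B_seq=387 B_ack=100
After event 3: A_seq=100 A_ack=223 B_seq=551 B_ack=100
After event 4: A_seq=100 A_ack=223 B_seq=583 B_ack=100
After event 5: A_seq=186 A_ack=223 B_seq=583 B_ack=186
After event 6: A_seq=186 A_ack=223 B_seq=699 B_ack=186
After event 7: A_seq=186 A_ack=699 B_seq=699 B_ack=186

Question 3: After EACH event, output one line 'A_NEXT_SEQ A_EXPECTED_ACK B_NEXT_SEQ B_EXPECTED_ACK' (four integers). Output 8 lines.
100 223 223 100
100 223 223 100
100 223 387 100
100 223 551 100
100 223 583 100
186 223 583 186
186 223 699 186
186 699 699 186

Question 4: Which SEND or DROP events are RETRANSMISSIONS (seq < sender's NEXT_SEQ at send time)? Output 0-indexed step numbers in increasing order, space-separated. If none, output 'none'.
Step 0: SEND seq=200 -> fresh
Step 2: DROP seq=223 -> fresh
Step 3: SEND seq=387 -> fresh
Step 4: SEND seq=551 -> fresh
Step 5: SEND seq=100 -> fresh
Step 6: SEND seq=583 -> fresh
Step 7: SEND seq=223 -> retransmit

Answer: 7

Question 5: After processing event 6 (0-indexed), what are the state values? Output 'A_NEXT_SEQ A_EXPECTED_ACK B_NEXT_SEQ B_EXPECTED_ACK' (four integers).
After event 0: A_seq=100 A_ack=223 B_seq=223 B_ack=100
After event 1: A_seq=100 A_ack=223 B_seq=223 B_ack=100
After event 2: A_seq=100 A_ack=223 B_seq=387 B_ack=100
After event 3: A_seq=100 A_ack=223 B_seq=551 B_ack=100
After event 4: A_seq=100 A_ack=223 B_seq=583 B_ack=100
After event 5: A_seq=186 A_ack=223 B_seq=583 B_ack=186
After event 6: A_seq=186 A_ack=223 B_seq=699 B_ack=186

186 223 699 186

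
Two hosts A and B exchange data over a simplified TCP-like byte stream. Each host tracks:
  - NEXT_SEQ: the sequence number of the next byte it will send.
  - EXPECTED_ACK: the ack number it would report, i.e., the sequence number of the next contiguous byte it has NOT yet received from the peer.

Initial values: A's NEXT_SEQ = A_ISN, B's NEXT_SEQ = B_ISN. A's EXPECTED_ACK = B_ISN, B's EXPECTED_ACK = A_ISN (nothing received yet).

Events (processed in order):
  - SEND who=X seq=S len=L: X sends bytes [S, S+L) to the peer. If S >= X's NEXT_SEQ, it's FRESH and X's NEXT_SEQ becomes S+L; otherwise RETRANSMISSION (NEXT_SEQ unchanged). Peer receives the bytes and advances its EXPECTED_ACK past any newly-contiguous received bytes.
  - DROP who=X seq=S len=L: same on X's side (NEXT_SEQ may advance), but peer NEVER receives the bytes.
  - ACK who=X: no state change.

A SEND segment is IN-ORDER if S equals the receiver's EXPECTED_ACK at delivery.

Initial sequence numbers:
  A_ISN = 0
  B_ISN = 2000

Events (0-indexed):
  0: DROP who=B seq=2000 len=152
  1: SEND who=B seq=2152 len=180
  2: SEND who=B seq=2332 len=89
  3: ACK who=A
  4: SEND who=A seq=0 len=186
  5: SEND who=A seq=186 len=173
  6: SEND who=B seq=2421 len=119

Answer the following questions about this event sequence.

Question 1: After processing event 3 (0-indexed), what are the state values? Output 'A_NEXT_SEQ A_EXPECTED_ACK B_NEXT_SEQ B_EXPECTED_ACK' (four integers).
After event 0: A_seq=0 A_ack=2000 B_seq=2152 B_ack=0
After event 1: A_seq=0 A_ack=2000 B_seq=2332 B_ack=0
After event 2: A_seq=0 A_ack=2000 B_seq=2421 B_ack=0
After event 3: A_seq=0 A_ack=2000 B_seq=2421 B_ack=0

0 2000 2421 0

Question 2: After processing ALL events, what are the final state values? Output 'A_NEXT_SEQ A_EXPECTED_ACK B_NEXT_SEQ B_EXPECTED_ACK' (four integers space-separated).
After event 0: A_seq=0 A_ack=2000 B_seq=2152 B_ack=0
After event 1: A_seq=0 A_ack=2000 B_seq=2332 B_ack=0
After event 2: A_seq=0 A_ack=2000 B_seq=2421 B_ack=0
After event 3: A_seq=0 A_ack=2000 B_seq=2421 B_ack=0
After event 4: A_seq=186 A_ack=2000 B_seq=2421 B_ack=186
After event 5: A_seq=359 A_ack=2000 B_seq=2421 B_ack=359
After event 6: A_seq=359 A_ack=2000 B_seq=2540 B_ack=359

Answer: 359 2000 2540 359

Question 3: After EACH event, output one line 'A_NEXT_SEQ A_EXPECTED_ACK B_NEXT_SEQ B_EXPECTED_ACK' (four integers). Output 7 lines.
0 2000 2152 0
0 2000 2332 0
0 2000 2421 0
0 2000 2421 0
186 2000 2421 186
359 2000 2421 359
359 2000 2540 359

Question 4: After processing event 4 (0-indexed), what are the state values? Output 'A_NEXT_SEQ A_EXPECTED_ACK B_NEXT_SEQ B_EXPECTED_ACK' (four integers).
After event 0: A_seq=0 A_ack=2000 B_seq=2152 B_ack=0
After event 1: A_seq=0 A_ack=2000 B_seq=2332 B_ack=0
After event 2: A_seq=0 A_ack=2000 B_seq=2421 B_ack=0
After event 3: A_seq=0 A_ack=2000 B_seq=2421 B_ack=0
After event 4: A_seq=186 A_ack=2000 B_seq=2421 B_ack=186

186 2000 2421 186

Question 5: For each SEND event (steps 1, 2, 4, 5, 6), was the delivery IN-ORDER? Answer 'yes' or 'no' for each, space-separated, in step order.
Answer: no no yes yes no

Derivation:
Step 1: SEND seq=2152 -> out-of-order
Step 2: SEND seq=2332 -> out-of-order
Step 4: SEND seq=0 -> in-order
Step 5: SEND seq=186 -> in-order
Step 6: SEND seq=2421 -> out-of-order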